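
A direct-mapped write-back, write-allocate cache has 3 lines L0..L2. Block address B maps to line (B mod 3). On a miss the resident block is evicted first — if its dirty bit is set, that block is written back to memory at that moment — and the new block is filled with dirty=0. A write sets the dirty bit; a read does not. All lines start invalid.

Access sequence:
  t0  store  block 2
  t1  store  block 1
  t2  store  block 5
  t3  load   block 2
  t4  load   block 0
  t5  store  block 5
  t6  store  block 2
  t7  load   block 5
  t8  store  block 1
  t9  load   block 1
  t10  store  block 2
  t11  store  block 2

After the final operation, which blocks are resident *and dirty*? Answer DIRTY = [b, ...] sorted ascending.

  0 | W B2 → L2 miss [D]
  1 | W B1 → L1 miss [D]
  2 | W B5 → L2 miss wb→B2 [D]
  3 | R B2 → L2 miss wb→B5 [-]
  4 | R B0 → L0 miss [-]
  5 | W B5 → L2 miss [D]
  6 | W B2 → L2 miss wb→B5 [D]
  7 | R B5 → L2 miss wb→B2 [-]
  8 | W B1 → L1 hit [D]
  9 | R B1 → L1 hit [D]
  10 | W B2 → L2 miss [D]
  11 | W B2 → L2 hit [D]

DIRTY = [1, 2]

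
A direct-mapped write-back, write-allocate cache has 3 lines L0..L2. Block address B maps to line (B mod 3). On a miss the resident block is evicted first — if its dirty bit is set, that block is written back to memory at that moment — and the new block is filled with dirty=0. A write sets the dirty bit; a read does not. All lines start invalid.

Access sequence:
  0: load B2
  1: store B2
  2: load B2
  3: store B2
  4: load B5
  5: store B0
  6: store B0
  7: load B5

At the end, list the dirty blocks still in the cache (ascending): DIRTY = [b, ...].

0: R B2 -> L2 miss  d=-]
1: W B2 -> L2 hit  d=D]
2: R B2 -> L2 hit  d=D]
3: W B2 -> L2 hit  d=D]
4: R B5 -> L2 miss wb->B2  d=-]
5: W B0 -> L0 miss  d=D]
6: W B0 -> L0 hit  d=D]
7: R B5 -> L2 hit  d=-]

DIRTY = [0]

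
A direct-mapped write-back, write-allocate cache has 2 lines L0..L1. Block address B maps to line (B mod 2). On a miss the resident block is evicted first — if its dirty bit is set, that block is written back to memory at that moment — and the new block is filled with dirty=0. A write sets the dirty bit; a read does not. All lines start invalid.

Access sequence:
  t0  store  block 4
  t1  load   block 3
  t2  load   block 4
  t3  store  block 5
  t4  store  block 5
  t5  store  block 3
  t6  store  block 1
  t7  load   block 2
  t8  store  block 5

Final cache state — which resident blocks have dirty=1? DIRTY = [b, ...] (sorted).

0: W B4 -> L0 miss  d=D]
1: R B3 -> L1 miss  d=-]
2: R B4 -> L0 hit  d=D]
3: W B5 -> L1 miss  d=D]
4: W B5 -> L1 hit  d=D]
5: W B3 -> L1 miss wb->B5  d=D]
6: W B1 -> L1 miss wb->B3  d=D]
7: R B2 -> L0 miss wb->B4  d=-]
8: W B5 -> L1 miss wb->B1  d=D]

DIRTY = [5]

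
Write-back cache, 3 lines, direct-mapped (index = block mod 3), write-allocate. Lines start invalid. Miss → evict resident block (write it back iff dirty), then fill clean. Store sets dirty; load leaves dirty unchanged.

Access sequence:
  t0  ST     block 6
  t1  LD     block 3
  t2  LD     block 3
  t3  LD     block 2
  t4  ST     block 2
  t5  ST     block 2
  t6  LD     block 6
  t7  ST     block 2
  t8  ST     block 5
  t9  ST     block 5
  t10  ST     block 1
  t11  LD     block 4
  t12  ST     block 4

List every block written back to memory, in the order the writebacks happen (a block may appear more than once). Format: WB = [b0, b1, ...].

WB = [6, 2, 1]

  0 | W B6 → L0 miss [D]
  1 | R B3 → L0 miss wb→B6 [-]
  2 | R B3 → L0 hit [-]
  3 | R B2 → L2 miss [-]
  4 | W B2 → L2 hit [D]
  5 | W B2 → L2 hit [D]
  6 | R B6 → L0 miss [-]
  7 | W B2 → L2 hit [D]
  8 | W B5 → L2 miss wb→B2 [D]
  9 | W B5 → L2 hit [D]
  10 | W B1 → L1 miss [D]
  11 | R B4 → L1 miss wb→B1 [-]
  12 | W B4 → L1 hit [D]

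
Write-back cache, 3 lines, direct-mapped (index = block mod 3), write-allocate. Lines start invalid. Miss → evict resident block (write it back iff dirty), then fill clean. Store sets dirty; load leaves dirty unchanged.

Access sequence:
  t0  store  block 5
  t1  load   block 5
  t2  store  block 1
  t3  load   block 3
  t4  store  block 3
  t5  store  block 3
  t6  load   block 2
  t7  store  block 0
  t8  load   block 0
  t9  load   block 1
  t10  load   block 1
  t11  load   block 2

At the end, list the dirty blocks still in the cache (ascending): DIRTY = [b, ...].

DIRTY = [0, 1]

0: W B5 -> L2 miss  d=D]
1: R B5 -> L2 hit  d=D]
2: W B1 -> L1 miss  d=D]
3: R B3 -> L0 miss  d=-]
4: W B3 -> L0 hit  d=D]
5: W B3 -> L0 hit  d=D]
6: R B2 -> L2 miss wb->B5  d=-]
7: W B0 -> L0 miss wb->B3  d=D]
8: R B0 -> L0 hit  d=D]
9: R B1 -> L1 hit  d=D]
10: R B1 -> L1 hit  d=D]
11: R B2 -> L2 hit  d=-]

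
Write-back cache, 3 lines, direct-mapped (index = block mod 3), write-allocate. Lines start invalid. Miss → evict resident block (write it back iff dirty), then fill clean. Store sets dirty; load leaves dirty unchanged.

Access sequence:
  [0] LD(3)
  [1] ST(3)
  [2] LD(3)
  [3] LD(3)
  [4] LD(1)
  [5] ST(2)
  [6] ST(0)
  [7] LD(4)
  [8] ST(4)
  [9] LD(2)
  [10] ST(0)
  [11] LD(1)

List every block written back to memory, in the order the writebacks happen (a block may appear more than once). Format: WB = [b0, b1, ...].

WB = [3, 4]

0: R B3 -> L0 miss  d=-]
1: W B3 -> L0 hit  d=D]
2: R B3 -> L0 hit  d=D]
3: R B3 -> L0 hit  d=D]
4: R B1 -> L1 miss  d=-]
5: W B2 -> L2 miss  d=D]
6: W B0 -> L0 miss wb->B3  d=D]
7: R B4 -> L1 miss  d=-]
8: W B4 -> L1 hit  d=D]
9: R B2 -> L2 hit  d=D]
10: W B0 -> L0 hit  d=D]
11: R B1 -> L1 miss wb->B4  d=-]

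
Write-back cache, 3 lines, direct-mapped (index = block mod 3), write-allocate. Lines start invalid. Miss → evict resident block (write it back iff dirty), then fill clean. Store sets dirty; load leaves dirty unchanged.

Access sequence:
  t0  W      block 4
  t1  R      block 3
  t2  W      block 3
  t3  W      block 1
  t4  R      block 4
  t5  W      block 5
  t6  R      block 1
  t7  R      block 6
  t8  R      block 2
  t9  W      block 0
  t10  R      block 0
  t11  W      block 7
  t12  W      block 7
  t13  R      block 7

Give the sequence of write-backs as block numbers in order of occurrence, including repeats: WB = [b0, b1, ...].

0: W B4 → L1 miss [D]
1: R B3 → L0 miss [-]
2: W B3 → L0 hit [D]
3: W B1 → L1 miss wb→B4 [D]
4: R B4 → L1 miss wb→B1 [-]
5: W B5 → L2 miss [D]
6: R B1 → L1 miss [-]
7: R B6 → L0 miss wb→B3 [-]
8: R B2 → L2 miss wb→B5 [-]
9: W B0 → L0 miss [D]
10: R B0 → L0 hit [D]
11: W B7 → L1 miss [D]
12: W B7 → L1 hit [D]
13: R B7 → L1 hit [D]

WB = [4, 1, 3, 5]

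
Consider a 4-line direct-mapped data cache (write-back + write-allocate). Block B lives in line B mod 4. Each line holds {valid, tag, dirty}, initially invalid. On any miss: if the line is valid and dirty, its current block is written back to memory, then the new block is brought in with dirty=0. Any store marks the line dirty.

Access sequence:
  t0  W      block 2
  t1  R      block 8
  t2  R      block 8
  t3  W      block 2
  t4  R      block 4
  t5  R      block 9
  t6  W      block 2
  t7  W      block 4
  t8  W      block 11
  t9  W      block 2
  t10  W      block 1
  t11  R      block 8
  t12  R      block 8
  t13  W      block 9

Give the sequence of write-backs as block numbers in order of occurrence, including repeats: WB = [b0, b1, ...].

0: W B2 -> L2 miss  d=D]
1: R B8 -> L0 miss  d=-]
2: R B8 -> L0 hit  d=-]
3: W B2 -> L2 hit  d=D]
4: R B4 -> L0 miss  d=-]
5: R B9 -> L1 miss  d=-]
6: W B2 -> L2 hit  d=D]
7: W B4 -> L0 hit  d=D]
8: W B11 -> L3 miss  d=D]
9: W B2 -> L2 hit  d=D]
10: W B1 -> L1 miss  d=D]
11: R B8 -> L0 miss wb->B4  d=-]
12: R B8 -> L0 hit  d=-]
13: W B9 -> L1 miss wb->B1  d=D]

WB = [4, 1]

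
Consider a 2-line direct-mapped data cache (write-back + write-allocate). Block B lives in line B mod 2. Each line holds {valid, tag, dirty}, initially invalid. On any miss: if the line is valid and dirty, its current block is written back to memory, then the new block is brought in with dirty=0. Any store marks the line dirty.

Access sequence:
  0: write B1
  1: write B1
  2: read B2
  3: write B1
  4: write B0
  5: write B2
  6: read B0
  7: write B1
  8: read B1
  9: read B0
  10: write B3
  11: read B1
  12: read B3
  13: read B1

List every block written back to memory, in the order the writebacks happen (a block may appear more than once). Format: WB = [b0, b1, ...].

WB = [0, 2, 1, 3]

0: W B1 -> L1 miss  d=D]
1: W B1 -> L1 hit  d=D]
2: R B2 -> L0 miss  d=-]
3: W B1 -> L1 hit  d=D]
4: W B0 -> L0 miss  d=D]
5: W B2 -> L0 miss wb->B0  d=D]
6: R B0 -> L0 miss wb->B2  d=-]
7: W B1 -> L1 hit  d=D]
8: R B1 -> L1 hit  d=D]
9: R B0 -> L0 hit  d=-]
10: W B3 -> L1 miss wb->B1  d=D]
11: R B1 -> L1 miss wb->B3  d=-]
12: R B3 -> L1 miss  d=-]
13: R B1 -> L1 miss  d=-]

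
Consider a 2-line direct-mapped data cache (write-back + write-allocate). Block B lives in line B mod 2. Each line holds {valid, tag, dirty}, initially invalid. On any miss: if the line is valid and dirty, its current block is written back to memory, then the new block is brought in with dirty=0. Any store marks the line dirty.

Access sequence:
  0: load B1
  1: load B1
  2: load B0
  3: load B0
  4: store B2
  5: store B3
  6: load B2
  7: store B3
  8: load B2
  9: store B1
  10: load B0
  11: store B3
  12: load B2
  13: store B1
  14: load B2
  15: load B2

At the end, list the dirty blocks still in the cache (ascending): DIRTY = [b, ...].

  0 | R B1 → L1 miss [-]
  1 | R B1 → L1 hit [-]
  2 | R B0 → L0 miss [-]
  3 | R B0 → L0 hit [-]
  4 | W B2 → L0 miss [D]
  5 | W B3 → L1 miss [D]
  6 | R B2 → L0 hit [D]
  7 | W B3 → L1 hit [D]
  8 | R B2 → L0 hit [D]
  9 | W B1 → L1 miss wb→B3 [D]
  10 | R B0 → L0 miss wb→B2 [-]
  11 | W B3 → L1 miss wb→B1 [D]
  12 | R B2 → L0 miss [-]
  13 | W B1 → L1 miss wb→B3 [D]
  14 | R B2 → L0 hit [-]
  15 | R B2 → L0 hit [-]

DIRTY = [1]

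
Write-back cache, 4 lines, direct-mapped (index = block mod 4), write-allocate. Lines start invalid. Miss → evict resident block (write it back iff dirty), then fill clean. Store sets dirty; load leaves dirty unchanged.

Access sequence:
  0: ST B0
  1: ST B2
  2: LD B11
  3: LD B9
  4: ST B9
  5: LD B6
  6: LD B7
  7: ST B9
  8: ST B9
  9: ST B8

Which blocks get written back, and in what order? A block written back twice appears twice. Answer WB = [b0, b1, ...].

0: W B0 → L0 miss [D]
1: W B2 → L2 miss [D]
2: R B11 → L3 miss [-]
3: R B9 → L1 miss [-]
4: W B9 → L1 hit [D]
5: R B6 → L2 miss wb→B2 [-]
6: R B7 → L3 miss [-]
7: W B9 → L1 hit [D]
8: W B9 → L1 hit [D]
9: W B8 → L0 miss wb→B0 [D]

WB = [2, 0]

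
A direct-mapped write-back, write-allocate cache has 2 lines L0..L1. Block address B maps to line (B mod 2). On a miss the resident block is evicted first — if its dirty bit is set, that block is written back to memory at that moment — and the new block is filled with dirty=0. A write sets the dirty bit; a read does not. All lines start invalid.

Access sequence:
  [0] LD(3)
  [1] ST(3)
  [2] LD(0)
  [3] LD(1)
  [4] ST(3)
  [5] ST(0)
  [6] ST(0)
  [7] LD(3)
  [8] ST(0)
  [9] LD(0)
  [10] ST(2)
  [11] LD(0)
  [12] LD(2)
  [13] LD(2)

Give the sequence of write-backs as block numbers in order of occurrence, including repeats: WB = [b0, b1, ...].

WB = [3, 0, 2]

  0 | R B3 → L1 miss [-]
  1 | W B3 → L1 hit [D]
  2 | R B0 → L0 miss [-]
  3 | R B1 → L1 miss wb→B3 [-]
  4 | W B3 → L1 miss [D]
  5 | W B0 → L0 hit [D]
  6 | W B0 → L0 hit [D]
  7 | R B3 → L1 hit [D]
  8 | W B0 → L0 hit [D]
  9 | R B0 → L0 hit [D]
  10 | W B2 → L0 miss wb→B0 [D]
  11 | R B0 → L0 miss wb→B2 [-]
  12 | R B2 → L0 miss [-]
  13 | R B2 → L0 hit [-]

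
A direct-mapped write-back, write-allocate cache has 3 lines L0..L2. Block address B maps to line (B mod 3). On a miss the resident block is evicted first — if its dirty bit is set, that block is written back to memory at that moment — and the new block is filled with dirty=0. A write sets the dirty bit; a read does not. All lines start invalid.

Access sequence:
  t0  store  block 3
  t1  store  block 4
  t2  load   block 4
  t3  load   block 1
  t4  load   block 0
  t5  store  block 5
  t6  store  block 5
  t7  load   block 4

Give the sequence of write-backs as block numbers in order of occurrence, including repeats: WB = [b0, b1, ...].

  0 | W B3 → L0 miss [D]
  1 | W B4 → L1 miss [D]
  2 | R B4 → L1 hit [D]
  3 | R B1 → L1 miss wb→B4 [-]
  4 | R B0 → L0 miss wb→B3 [-]
  5 | W B5 → L2 miss [D]
  6 | W B5 → L2 hit [D]
  7 | R B4 → L1 miss [-]

WB = [4, 3]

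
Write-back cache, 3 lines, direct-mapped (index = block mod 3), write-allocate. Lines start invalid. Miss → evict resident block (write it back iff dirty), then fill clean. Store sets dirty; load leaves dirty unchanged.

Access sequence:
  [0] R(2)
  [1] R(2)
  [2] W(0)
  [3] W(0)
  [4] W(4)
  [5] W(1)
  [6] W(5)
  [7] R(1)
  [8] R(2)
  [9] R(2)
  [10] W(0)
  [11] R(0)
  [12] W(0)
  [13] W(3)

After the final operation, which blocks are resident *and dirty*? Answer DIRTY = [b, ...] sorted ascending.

DIRTY = [1, 3]

  0 | R B2 → L2 miss [-]
  1 | R B2 → L2 hit [-]
  2 | W B0 → L0 miss [D]
  3 | W B0 → L0 hit [D]
  4 | W B4 → L1 miss [D]
  5 | W B1 → L1 miss wb→B4 [D]
  6 | W B5 → L2 miss [D]
  7 | R B1 → L1 hit [D]
  8 | R B2 → L2 miss wb→B5 [-]
  9 | R B2 → L2 hit [-]
  10 | W B0 → L0 hit [D]
  11 | R B0 → L0 hit [D]
  12 | W B0 → L0 hit [D]
  13 | W B3 → L0 miss wb→B0 [D]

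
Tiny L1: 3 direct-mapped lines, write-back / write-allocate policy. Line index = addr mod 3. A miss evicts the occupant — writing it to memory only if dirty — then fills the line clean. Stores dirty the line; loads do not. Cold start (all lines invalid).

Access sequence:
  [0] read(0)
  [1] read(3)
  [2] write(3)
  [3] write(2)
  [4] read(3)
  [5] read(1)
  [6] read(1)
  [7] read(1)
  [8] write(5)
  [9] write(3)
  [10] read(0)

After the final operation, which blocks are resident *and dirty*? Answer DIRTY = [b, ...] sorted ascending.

0: R B0 -> L0 miss  d=-]
1: R B3 -> L0 miss  d=-]
2: W B3 -> L0 hit  d=D]
3: W B2 -> L2 miss  d=D]
4: R B3 -> L0 hit  d=D]
5: R B1 -> L1 miss  d=-]
6: R B1 -> L1 hit  d=-]
7: R B1 -> L1 hit  d=-]
8: W B5 -> L2 miss wb->B2  d=D]
9: W B3 -> L0 hit  d=D]
10: R B0 -> L0 miss wb->B3  d=-]

DIRTY = [5]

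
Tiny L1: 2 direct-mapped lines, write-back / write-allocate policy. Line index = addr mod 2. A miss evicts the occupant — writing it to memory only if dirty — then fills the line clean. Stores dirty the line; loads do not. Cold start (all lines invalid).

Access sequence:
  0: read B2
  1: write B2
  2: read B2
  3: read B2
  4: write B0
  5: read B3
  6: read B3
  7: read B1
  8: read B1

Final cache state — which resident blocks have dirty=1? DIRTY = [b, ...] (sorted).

DIRTY = [0]

0: R B2 -> L0 miss  d=-]
1: W B2 -> L0 hit  d=D]
2: R B2 -> L0 hit  d=D]
3: R B2 -> L0 hit  d=D]
4: W B0 -> L0 miss wb->B2  d=D]
5: R B3 -> L1 miss  d=-]
6: R B3 -> L1 hit  d=-]
7: R B1 -> L1 miss  d=-]
8: R B1 -> L1 hit  d=-]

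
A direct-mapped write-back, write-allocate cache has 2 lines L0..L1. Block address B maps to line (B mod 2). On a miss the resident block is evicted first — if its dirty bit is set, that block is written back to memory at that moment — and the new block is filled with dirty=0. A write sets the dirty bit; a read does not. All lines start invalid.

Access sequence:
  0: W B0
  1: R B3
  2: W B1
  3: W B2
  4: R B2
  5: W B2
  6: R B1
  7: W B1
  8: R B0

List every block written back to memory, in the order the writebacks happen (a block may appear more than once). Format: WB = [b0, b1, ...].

0: W B0 -> L0 miss  d=D]
1: R B3 -> L1 miss  d=-]
2: W B1 -> L1 miss  d=D]
3: W B2 -> L0 miss wb->B0  d=D]
4: R B2 -> L0 hit  d=D]
5: W B2 -> L0 hit  d=D]
6: R B1 -> L1 hit  d=D]
7: W B1 -> L1 hit  d=D]
8: R B0 -> L0 miss wb->B2  d=-]

WB = [0, 2]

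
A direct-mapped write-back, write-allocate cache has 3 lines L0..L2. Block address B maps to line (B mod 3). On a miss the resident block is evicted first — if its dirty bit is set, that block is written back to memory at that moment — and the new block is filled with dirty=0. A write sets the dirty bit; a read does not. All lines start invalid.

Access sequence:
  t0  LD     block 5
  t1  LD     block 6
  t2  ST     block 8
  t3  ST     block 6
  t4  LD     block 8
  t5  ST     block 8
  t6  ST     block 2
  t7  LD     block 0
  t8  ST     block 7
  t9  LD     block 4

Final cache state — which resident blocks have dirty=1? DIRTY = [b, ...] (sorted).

DIRTY = [2]

0: R B5 -> L2 miss  d=-]
1: R B6 -> L0 miss  d=-]
2: W B8 -> L2 miss  d=D]
3: W B6 -> L0 hit  d=D]
4: R B8 -> L2 hit  d=D]
5: W B8 -> L2 hit  d=D]
6: W B2 -> L2 miss wb->B8  d=D]
7: R B0 -> L0 miss wb->B6  d=-]
8: W B7 -> L1 miss  d=D]
9: R B4 -> L1 miss wb->B7  d=-]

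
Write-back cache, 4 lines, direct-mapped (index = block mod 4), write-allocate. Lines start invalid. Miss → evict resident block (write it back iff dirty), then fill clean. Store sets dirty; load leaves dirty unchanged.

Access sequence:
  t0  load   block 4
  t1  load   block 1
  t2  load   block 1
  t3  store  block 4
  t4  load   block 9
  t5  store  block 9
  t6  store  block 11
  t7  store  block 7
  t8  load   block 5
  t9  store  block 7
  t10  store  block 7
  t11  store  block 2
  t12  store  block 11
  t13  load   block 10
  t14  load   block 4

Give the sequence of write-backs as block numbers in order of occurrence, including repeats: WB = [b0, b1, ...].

WB = [11, 9, 7, 2]

0: R B4 -> L0 miss  d=-]
1: R B1 -> L1 miss  d=-]
2: R B1 -> L1 hit  d=-]
3: W B4 -> L0 hit  d=D]
4: R B9 -> L1 miss  d=-]
5: W B9 -> L1 hit  d=D]
6: W B11 -> L3 miss  d=D]
7: W B7 -> L3 miss wb->B11  d=D]
8: R B5 -> L1 miss wb->B9  d=-]
9: W B7 -> L3 hit  d=D]
10: W B7 -> L3 hit  d=D]
11: W B2 -> L2 miss  d=D]
12: W B11 -> L3 miss wb->B7  d=D]
13: R B10 -> L2 miss wb->B2  d=-]
14: R B4 -> L0 hit  d=D]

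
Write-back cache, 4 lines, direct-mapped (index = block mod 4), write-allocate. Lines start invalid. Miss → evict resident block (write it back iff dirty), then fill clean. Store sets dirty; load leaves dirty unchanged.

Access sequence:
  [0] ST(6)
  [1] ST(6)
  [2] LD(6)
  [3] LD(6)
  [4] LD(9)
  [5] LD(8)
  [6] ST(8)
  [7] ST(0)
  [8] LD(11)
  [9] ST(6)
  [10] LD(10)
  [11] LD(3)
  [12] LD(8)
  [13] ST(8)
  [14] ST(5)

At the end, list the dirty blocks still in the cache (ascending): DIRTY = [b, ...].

0: W B6 -> L2 miss  d=D]
1: W B6 -> L2 hit  d=D]
2: R B6 -> L2 hit  d=D]
3: R B6 -> L2 hit  d=D]
4: R B9 -> L1 miss  d=-]
5: R B8 -> L0 miss  d=-]
6: W B8 -> L0 hit  d=D]
7: W B0 -> L0 miss wb->B8  d=D]
8: R B11 -> L3 miss  d=-]
9: W B6 -> L2 hit  d=D]
10: R B10 -> L2 miss wb->B6  d=-]
11: R B3 -> L3 miss  d=-]
12: R B8 -> L0 miss wb->B0  d=-]
13: W B8 -> L0 hit  d=D]
14: W B5 -> L1 miss  d=D]

DIRTY = [5, 8]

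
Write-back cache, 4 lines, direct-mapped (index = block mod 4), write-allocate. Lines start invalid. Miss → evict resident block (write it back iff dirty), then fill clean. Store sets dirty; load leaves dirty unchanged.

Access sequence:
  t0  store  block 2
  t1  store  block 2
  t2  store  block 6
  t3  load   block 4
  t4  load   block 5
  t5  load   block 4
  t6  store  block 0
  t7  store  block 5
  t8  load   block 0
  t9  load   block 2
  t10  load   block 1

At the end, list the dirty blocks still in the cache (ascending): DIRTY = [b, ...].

DIRTY = [0]

0: W B2 -> L2 miss  d=D]
1: W B2 -> L2 hit  d=D]
2: W B6 -> L2 miss wb->B2  d=D]
3: R B4 -> L0 miss  d=-]
4: R B5 -> L1 miss  d=-]
5: R B4 -> L0 hit  d=-]
6: W B0 -> L0 miss  d=D]
7: W B5 -> L1 hit  d=D]
8: R B0 -> L0 hit  d=D]
9: R B2 -> L2 miss wb->B6  d=-]
10: R B1 -> L1 miss wb->B5  d=-]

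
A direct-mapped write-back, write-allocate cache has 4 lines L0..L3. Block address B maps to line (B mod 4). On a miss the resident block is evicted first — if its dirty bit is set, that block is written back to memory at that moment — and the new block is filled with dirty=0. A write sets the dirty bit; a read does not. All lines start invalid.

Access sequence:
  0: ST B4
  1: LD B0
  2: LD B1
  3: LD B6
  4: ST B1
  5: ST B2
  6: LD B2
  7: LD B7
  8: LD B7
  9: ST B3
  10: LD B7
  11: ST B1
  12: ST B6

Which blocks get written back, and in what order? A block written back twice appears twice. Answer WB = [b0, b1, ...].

0: W B4 → L0 miss [D]
1: R B0 → L0 miss wb→B4 [-]
2: R B1 → L1 miss [-]
3: R B6 → L2 miss [-]
4: W B1 → L1 hit [D]
5: W B2 → L2 miss [D]
6: R B2 → L2 hit [D]
7: R B7 → L3 miss [-]
8: R B7 → L3 hit [-]
9: W B3 → L3 miss [D]
10: R B7 → L3 miss wb→B3 [-]
11: W B1 → L1 hit [D]
12: W B6 → L2 miss wb→B2 [D]

WB = [4, 3, 2]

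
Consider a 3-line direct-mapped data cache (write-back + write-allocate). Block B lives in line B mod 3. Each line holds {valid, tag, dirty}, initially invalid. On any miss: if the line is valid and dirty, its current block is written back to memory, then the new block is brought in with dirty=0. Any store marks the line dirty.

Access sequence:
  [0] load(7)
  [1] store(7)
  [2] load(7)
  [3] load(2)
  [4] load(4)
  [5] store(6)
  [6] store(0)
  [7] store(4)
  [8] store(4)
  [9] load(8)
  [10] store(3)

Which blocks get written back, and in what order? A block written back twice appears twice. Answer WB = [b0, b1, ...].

0: R B7 -> L1 miss  d=-]
1: W B7 -> L1 hit  d=D]
2: R B7 -> L1 hit  d=D]
3: R B2 -> L2 miss  d=-]
4: R B4 -> L1 miss wb->B7  d=-]
5: W B6 -> L0 miss  d=D]
6: W B0 -> L0 miss wb->B6  d=D]
7: W B4 -> L1 hit  d=D]
8: W B4 -> L1 hit  d=D]
9: R B8 -> L2 miss  d=-]
10: W B3 -> L0 miss wb->B0  d=D]

WB = [7, 6, 0]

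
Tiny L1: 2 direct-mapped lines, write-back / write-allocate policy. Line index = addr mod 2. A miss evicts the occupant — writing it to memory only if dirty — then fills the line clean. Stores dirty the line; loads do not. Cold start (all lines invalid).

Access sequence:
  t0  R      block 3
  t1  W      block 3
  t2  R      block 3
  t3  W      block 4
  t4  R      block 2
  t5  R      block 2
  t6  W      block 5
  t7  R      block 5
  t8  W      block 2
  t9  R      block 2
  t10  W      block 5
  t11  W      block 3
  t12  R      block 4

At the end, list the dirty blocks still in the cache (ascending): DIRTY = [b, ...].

DIRTY = [3]

0: R B3 -> L1 miss  d=-]
1: W B3 -> L1 hit  d=D]
2: R B3 -> L1 hit  d=D]
3: W B4 -> L0 miss  d=D]
4: R B2 -> L0 miss wb->B4  d=-]
5: R B2 -> L0 hit  d=-]
6: W B5 -> L1 miss wb->B3  d=D]
7: R B5 -> L1 hit  d=D]
8: W B2 -> L0 hit  d=D]
9: R B2 -> L0 hit  d=D]
10: W B5 -> L1 hit  d=D]
11: W B3 -> L1 miss wb->B5  d=D]
12: R B4 -> L0 miss wb->B2  d=-]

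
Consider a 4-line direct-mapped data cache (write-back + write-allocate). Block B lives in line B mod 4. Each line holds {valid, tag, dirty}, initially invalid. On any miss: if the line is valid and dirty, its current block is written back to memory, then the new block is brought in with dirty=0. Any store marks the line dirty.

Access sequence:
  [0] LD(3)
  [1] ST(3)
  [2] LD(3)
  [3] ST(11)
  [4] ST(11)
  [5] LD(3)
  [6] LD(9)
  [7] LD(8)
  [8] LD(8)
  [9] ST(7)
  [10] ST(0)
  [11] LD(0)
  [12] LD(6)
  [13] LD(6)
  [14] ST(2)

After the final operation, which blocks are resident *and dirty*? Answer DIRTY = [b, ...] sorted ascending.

  0 | R B3 → L3 miss [-]
  1 | W B3 → L3 hit [D]
  2 | R B3 → L3 hit [D]
  3 | W B11 → L3 miss wb→B3 [D]
  4 | W B11 → L3 hit [D]
  5 | R B3 → L3 miss wb→B11 [-]
  6 | R B9 → L1 miss [-]
  7 | R B8 → L0 miss [-]
  8 | R B8 → L0 hit [-]
  9 | W B7 → L3 miss [D]
  10 | W B0 → L0 miss [D]
  11 | R B0 → L0 hit [D]
  12 | R B6 → L2 miss [-]
  13 | R B6 → L2 hit [-]
  14 | W B2 → L2 miss [D]

DIRTY = [0, 2, 7]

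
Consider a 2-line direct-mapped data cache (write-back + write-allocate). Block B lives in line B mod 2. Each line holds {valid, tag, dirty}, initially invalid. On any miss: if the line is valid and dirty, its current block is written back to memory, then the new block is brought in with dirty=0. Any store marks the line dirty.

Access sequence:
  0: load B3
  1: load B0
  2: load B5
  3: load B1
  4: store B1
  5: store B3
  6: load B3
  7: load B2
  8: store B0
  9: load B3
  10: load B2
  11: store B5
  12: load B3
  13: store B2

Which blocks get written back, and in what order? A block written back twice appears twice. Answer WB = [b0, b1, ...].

0: R B3 → L1 miss [-]
1: R B0 → L0 miss [-]
2: R B5 → L1 miss [-]
3: R B1 → L1 miss [-]
4: W B1 → L1 hit [D]
5: W B3 → L1 miss wb→B1 [D]
6: R B3 → L1 hit [D]
7: R B2 → L0 miss [-]
8: W B0 → L0 miss [D]
9: R B3 → L1 hit [D]
10: R B2 → L0 miss wb→B0 [-]
11: W B5 → L1 miss wb→B3 [D]
12: R B3 → L1 miss wb→B5 [-]
13: W B2 → L0 hit [D]

WB = [1, 0, 3, 5]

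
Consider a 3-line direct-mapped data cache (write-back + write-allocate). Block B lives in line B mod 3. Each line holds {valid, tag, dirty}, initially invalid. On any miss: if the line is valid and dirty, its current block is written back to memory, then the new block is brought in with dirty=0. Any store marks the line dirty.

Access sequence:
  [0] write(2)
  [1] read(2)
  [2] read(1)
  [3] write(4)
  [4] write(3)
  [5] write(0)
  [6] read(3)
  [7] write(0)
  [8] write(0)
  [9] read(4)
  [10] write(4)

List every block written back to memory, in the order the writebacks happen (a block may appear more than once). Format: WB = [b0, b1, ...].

0: W B2 → L2 miss [D]
1: R B2 → L2 hit [D]
2: R B1 → L1 miss [-]
3: W B4 → L1 miss [D]
4: W B3 → L0 miss [D]
5: W B0 → L0 miss wb→B3 [D]
6: R B3 → L0 miss wb→B0 [-]
7: W B0 → L0 miss [D]
8: W B0 → L0 hit [D]
9: R B4 → L1 hit [D]
10: W B4 → L1 hit [D]

WB = [3, 0]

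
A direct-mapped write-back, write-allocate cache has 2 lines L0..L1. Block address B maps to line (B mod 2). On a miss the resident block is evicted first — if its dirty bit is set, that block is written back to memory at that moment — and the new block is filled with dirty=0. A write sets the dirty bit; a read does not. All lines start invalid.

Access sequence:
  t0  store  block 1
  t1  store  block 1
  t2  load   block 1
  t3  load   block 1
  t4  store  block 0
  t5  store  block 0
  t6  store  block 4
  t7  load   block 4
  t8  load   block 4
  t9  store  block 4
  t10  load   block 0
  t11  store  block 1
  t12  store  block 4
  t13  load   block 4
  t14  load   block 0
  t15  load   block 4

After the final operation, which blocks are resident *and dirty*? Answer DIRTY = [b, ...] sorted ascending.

0: W B1 → L1 miss [D]
1: W B1 → L1 hit [D]
2: R B1 → L1 hit [D]
3: R B1 → L1 hit [D]
4: W B0 → L0 miss [D]
5: W B0 → L0 hit [D]
6: W B4 → L0 miss wb→B0 [D]
7: R B4 → L0 hit [D]
8: R B4 → L0 hit [D]
9: W B4 → L0 hit [D]
10: R B0 → L0 miss wb→B4 [-]
11: W B1 → L1 hit [D]
12: W B4 → L0 miss [D]
13: R B4 → L0 hit [D]
14: R B0 → L0 miss wb→B4 [-]
15: R B4 → L0 miss [-]

DIRTY = [1]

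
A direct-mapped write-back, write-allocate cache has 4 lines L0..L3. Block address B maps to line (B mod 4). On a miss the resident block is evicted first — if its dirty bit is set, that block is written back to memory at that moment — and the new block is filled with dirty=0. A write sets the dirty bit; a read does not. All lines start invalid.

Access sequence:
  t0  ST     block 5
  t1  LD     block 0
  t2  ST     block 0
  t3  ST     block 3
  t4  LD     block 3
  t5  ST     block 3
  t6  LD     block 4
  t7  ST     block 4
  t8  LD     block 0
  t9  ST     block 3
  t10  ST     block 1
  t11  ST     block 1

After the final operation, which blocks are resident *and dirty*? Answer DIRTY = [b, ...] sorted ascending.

0: W B5 -> L1 miss  d=D]
1: R B0 -> L0 miss  d=-]
2: W B0 -> L0 hit  d=D]
3: W B3 -> L3 miss  d=D]
4: R B3 -> L3 hit  d=D]
5: W B3 -> L3 hit  d=D]
6: R B4 -> L0 miss wb->B0  d=-]
7: W B4 -> L0 hit  d=D]
8: R B0 -> L0 miss wb->B4  d=-]
9: W B3 -> L3 hit  d=D]
10: W B1 -> L1 miss wb->B5  d=D]
11: W B1 -> L1 hit  d=D]

DIRTY = [1, 3]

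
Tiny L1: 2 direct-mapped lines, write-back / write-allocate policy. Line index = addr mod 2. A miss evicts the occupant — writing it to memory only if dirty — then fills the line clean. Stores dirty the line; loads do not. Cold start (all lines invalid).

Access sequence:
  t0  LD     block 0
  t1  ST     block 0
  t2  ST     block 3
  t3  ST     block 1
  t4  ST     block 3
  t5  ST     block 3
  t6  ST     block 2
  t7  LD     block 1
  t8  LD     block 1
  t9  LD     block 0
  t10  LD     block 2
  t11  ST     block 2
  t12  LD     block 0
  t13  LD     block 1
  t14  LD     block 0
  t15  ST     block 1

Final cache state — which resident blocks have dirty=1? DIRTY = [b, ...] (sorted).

  0 | R B0 → L0 miss [-]
  1 | W B0 → L0 hit [D]
  2 | W B3 → L1 miss [D]
  3 | W B1 → L1 miss wb→B3 [D]
  4 | W B3 → L1 miss wb→B1 [D]
  5 | W B3 → L1 hit [D]
  6 | W B2 → L0 miss wb→B0 [D]
  7 | R B1 → L1 miss wb→B3 [-]
  8 | R B1 → L1 hit [-]
  9 | R B0 → L0 miss wb→B2 [-]
  10 | R B2 → L0 miss [-]
  11 | W B2 → L0 hit [D]
  12 | R B0 → L0 miss wb→B2 [-]
  13 | R B1 → L1 hit [-]
  14 | R B0 → L0 hit [-]
  15 | W B1 → L1 hit [D]

DIRTY = [1]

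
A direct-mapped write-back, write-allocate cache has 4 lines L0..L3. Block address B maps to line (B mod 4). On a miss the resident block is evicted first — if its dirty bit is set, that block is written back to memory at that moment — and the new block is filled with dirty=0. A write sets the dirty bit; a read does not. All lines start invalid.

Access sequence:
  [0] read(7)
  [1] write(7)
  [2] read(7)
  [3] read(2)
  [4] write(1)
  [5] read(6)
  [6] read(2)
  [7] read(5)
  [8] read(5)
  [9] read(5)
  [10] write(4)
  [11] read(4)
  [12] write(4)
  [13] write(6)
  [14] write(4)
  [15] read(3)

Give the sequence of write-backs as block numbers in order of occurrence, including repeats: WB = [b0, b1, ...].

WB = [1, 7]

0: R B7 -> L3 miss  d=-]
1: W B7 -> L3 hit  d=D]
2: R B7 -> L3 hit  d=D]
3: R B2 -> L2 miss  d=-]
4: W B1 -> L1 miss  d=D]
5: R B6 -> L2 miss  d=-]
6: R B2 -> L2 miss  d=-]
7: R B5 -> L1 miss wb->B1  d=-]
8: R B5 -> L1 hit  d=-]
9: R B5 -> L1 hit  d=-]
10: W B4 -> L0 miss  d=D]
11: R B4 -> L0 hit  d=D]
12: W B4 -> L0 hit  d=D]
13: W B6 -> L2 miss  d=D]
14: W B4 -> L0 hit  d=D]
15: R B3 -> L3 miss wb->B7  d=-]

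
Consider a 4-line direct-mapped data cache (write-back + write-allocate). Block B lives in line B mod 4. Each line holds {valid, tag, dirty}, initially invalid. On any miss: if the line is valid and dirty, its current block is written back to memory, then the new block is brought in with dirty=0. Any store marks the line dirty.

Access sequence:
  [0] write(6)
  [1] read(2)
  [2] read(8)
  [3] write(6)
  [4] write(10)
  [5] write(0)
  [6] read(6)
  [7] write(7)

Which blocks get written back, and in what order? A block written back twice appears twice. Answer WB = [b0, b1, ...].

WB = [6, 6, 10]

  0 | W B6 → L2 miss [D]
  1 | R B2 → L2 miss wb→B6 [-]
  2 | R B8 → L0 miss [-]
  3 | W B6 → L2 miss [D]
  4 | W B10 → L2 miss wb→B6 [D]
  5 | W B0 → L0 miss [D]
  6 | R B6 → L2 miss wb→B10 [-]
  7 | W B7 → L3 miss [D]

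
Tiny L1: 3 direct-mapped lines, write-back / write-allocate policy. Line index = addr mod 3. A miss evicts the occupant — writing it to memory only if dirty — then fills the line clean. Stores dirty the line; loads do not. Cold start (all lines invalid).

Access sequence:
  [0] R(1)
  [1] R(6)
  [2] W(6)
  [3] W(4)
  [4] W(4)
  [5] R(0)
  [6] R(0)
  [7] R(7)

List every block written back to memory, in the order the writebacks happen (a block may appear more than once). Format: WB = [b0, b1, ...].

WB = [6, 4]

0: R B1 → L1 miss [-]
1: R B6 → L0 miss [-]
2: W B6 → L0 hit [D]
3: W B4 → L1 miss [D]
4: W B4 → L1 hit [D]
5: R B0 → L0 miss wb→B6 [-]
6: R B0 → L0 hit [-]
7: R B7 → L1 miss wb→B4 [-]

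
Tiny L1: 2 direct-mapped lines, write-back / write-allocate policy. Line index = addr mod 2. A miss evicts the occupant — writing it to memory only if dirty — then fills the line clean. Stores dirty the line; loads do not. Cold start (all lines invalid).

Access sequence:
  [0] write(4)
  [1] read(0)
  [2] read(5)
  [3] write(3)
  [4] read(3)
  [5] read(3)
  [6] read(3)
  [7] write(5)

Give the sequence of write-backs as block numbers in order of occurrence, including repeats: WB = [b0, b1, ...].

WB = [4, 3]

0: W B4 → L0 miss [D]
1: R B0 → L0 miss wb→B4 [-]
2: R B5 → L1 miss [-]
3: W B3 → L1 miss [D]
4: R B3 → L1 hit [D]
5: R B3 → L1 hit [D]
6: R B3 → L1 hit [D]
7: W B5 → L1 miss wb→B3 [D]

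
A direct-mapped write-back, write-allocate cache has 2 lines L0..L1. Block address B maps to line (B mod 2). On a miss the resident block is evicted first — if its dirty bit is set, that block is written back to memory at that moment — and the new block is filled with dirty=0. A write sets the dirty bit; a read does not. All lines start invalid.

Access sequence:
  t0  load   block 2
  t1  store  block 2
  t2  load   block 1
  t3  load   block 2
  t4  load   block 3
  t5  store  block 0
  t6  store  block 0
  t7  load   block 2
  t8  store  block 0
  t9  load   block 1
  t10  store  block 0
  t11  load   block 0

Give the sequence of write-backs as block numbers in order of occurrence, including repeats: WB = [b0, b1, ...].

0: R B2 → L0 miss [-]
1: W B2 → L0 hit [D]
2: R B1 → L1 miss [-]
3: R B2 → L0 hit [D]
4: R B3 → L1 miss [-]
5: W B0 → L0 miss wb→B2 [D]
6: W B0 → L0 hit [D]
7: R B2 → L0 miss wb→B0 [-]
8: W B0 → L0 miss [D]
9: R B1 → L1 miss [-]
10: W B0 → L0 hit [D]
11: R B0 → L0 hit [D]

WB = [2, 0]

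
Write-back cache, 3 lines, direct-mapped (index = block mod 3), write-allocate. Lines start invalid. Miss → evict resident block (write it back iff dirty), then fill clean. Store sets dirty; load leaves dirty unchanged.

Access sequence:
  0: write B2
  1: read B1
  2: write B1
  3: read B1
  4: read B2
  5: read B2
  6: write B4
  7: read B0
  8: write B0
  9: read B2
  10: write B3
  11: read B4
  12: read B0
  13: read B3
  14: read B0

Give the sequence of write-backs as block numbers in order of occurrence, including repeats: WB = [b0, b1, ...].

WB = [1, 0, 3]

0: W B2 → L2 miss [D]
1: R B1 → L1 miss [-]
2: W B1 → L1 hit [D]
3: R B1 → L1 hit [D]
4: R B2 → L2 hit [D]
5: R B2 → L2 hit [D]
6: W B4 → L1 miss wb→B1 [D]
7: R B0 → L0 miss [-]
8: W B0 → L0 hit [D]
9: R B2 → L2 hit [D]
10: W B3 → L0 miss wb→B0 [D]
11: R B4 → L1 hit [D]
12: R B0 → L0 miss wb→B3 [-]
13: R B3 → L0 miss [-]
14: R B0 → L0 miss [-]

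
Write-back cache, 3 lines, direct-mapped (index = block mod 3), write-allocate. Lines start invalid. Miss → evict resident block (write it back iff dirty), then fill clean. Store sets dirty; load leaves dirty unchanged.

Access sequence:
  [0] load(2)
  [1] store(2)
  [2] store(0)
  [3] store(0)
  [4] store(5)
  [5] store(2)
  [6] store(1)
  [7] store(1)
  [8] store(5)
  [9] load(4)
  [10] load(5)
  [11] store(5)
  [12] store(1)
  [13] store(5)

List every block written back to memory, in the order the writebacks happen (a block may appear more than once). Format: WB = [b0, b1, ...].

0: R B2 → L2 miss [-]
1: W B2 → L2 hit [D]
2: W B0 → L0 miss [D]
3: W B0 → L0 hit [D]
4: W B5 → L2 miss wb→B2 [D]
5: W B2 → L2 miss wb→B5 [D]
6: W B1 → L1 miss [D]
7: W B1 → L1 hit [D]
8: W B5 → L2 miss wb→B2 [D]
9: R B4 → L1 miss wb→B1 [-]
10: R B5 → L2 hit [D]
11: W B5 → L2 hit [D]
12: W B1 → L1 miss [D]
13: W B5 → L2 hit [D]

WB = [2, 5, 2, 1]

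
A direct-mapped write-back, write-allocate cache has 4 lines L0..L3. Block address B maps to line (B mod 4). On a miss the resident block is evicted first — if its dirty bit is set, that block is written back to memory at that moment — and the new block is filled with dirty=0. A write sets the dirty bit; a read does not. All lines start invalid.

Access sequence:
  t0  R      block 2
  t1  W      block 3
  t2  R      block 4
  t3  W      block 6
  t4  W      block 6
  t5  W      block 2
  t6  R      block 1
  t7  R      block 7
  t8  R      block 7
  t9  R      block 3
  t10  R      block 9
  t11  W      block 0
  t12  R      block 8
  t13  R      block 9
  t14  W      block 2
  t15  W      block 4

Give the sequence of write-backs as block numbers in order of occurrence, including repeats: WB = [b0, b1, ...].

0: R B2 -> L2 miss  d=-]
1: W B3 -> L3 miss  d=D]
2: R B4 -> L0 miss  d=-]
3: W B6 -> L2 miss  d=D]
4: W B6 -> L2 hit  d=D]
5: W B2 -> L2 miss wb->B6  d=D]
6: R B1 -> L1 miss  d=-]
7: R B7 -> L3 miss wb->B3  d=-]
8: R B7 -> L3 hit  d=-]
9: R B3 -> L3 miss  d=-]
10: R B9 -> L1 miss  d=-]
11: W B0 -> L0 miss  d=D]
12: R B8 -> L0 miss wb->B0  d=-]
13: R B9 -> L1 hit  d=-]
14: W B2 -> L2 hit  d=D]
15: W B4 -> L0 miss  d=D]

WB = [6, 3, 0]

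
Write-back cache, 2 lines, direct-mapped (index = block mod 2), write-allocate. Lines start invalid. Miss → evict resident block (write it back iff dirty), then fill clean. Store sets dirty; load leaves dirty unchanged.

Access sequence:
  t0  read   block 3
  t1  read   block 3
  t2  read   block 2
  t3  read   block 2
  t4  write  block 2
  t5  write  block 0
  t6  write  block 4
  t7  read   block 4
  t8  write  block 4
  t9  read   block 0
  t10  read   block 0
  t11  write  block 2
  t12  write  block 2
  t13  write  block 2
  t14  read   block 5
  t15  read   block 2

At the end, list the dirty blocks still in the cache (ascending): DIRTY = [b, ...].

  0 | R B3 → L1 miss [-]
  1 | R B3 → L1 hit [-]
  2 | R B2 → L0 miss [-]
  3 | R B2 → L0 hit [-]
  4 | W B2 → L0 hit [D]
  5 | W B0 → L0 miss wb→B2 [D]
  6 | W B4 → L0 miss wb→B0 [D]
  7 | R B4 → L0 hit [D]
  8 | W B4 → L0 hit [D]
  9 | R B0 → L0 miss wb→B4 [-]
  10 | R B0 → L0 hit [-]
  11 | W B2 → L0 miss [D]
  12 | W B2 → L0 hit [D]
  13 | W B2 → L0 hit [D]
  14 | R B5 → L1 miss [-]
  15 | R B2 → L0 hit [D]

DIRTY = [2]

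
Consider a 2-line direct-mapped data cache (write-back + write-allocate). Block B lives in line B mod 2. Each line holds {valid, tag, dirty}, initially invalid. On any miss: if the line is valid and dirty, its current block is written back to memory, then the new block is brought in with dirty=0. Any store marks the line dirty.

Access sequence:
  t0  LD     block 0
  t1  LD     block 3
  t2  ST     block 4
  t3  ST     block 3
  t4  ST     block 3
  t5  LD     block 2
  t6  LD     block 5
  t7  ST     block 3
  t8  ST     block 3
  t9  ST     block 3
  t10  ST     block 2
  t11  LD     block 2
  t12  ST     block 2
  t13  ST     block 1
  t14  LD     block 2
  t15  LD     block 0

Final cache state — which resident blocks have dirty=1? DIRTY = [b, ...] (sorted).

DIRTY = [1]

0: R B0 -> L0 miss  d=-]
1: R B3 -> L1 miss  d=-]
2: W B4 -> L0 miss  d=D]
3: W B3 -> L1 hit  d=D]
4: W B3 -> L1 hit  d=D]
5: R B2 -> L0 miss wb->B4  d=-]
6: R B5 -> L1 miss wb->B3  d=-]
7: W B3 -> L1 miss  d=D]
8: W B3 -> L1 hit  d=D]
9: W B3 -> L1 hit  d=D]
10: W B2 -> L0 hit  d=D]
11: R B2 -> L0 hit  d=D]
12: W B2 -> L0 hit  d=D]
13: W B1 -> L1 miss wb->B3  d=D]
14: R B2 -> L0 hit  d=D]
15: R B0 -> L0 miss wb->B2  d=-]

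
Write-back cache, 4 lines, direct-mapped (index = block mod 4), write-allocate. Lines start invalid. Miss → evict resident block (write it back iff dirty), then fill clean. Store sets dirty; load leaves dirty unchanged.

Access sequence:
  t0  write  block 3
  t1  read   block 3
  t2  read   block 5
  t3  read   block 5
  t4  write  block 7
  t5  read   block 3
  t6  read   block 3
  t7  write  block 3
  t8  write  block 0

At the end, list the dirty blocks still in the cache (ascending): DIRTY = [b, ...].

0: W B3 → L3 miss [D]
1: R B3 → L3 hit [D]
2: R B5 → L1 miss [-]
3: R B5 → L1 hit [-]
4: W B7 → L3 miss wb→B3 [D]
5: R B3 → L3 miss wb→B7 [-]
6: R B3 → L3 hit [-]
7: W B3 → L3 hit [D]
8: W B0 → L0 miss [D]

DIRTY = [0, 3]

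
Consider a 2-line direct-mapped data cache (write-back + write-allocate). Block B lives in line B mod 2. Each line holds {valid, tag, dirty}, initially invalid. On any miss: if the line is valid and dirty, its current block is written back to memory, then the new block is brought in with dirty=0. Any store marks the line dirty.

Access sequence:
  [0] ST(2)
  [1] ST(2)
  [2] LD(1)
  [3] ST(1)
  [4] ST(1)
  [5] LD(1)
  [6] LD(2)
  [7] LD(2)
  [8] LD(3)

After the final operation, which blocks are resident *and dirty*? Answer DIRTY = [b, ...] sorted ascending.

DIRTY = [2]

0: W B2 → L0 miss [D]
1: W B2 → L0 hit [D]
2: R B1 → L1 miss [-]
3: W B1 → L1 hit [D]
4: W B1 → L1 hit [D]
5: R B1 → L1 hit [D]
6: R B2 → L0 hit [D]
7: R B2 → L0 hit [D]
8: R B3 → L1 miss wb→B1 [-]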